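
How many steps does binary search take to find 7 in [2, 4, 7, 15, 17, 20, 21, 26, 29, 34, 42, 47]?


Search for 7:
[0,11] mid=5 arr[5]=20
[0,4] mid=2 arr[2]=7
Total: 2 comparisons


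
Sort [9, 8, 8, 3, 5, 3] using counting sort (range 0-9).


Count array: [0, 0, 0, 2, 0, 1, 0, 0, 2, 1]
Reconstruct: [3, 3, 5, 8, 8, 9]


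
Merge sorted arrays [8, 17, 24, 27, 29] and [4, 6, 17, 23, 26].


Compare heads, take smaller each step.
Merged: [4, 6, 8, 17, 17, 23, 24, 26, 27, 29]


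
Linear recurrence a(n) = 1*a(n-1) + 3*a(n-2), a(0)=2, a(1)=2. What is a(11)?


Build bottom-up:
...a(9)=2318, a(10)=5366, a(11)=1*5366+3*2318=12320


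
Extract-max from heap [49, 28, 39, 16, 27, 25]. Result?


Max = 49
Replace root with last, heapify down
Resulting heap: [39, 28, 25, 16, 27]


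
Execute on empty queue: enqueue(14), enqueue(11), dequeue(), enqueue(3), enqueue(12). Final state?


enqueue(14) -> [14]
enqueue(11) -> [14, 11]
dequeue() returns 14 -> [11]
enqueue(3) -> [11, 3]
enqueue(12) -> [11, 3, 12]
Final queue (front to back): [11, 3, 12]


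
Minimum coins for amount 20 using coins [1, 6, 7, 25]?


dp[0]=0; dp[i]=1+min(dp[i-c] for c in coins)
...dp[15]=3, dp[16]=4, dp[17]=5, dp[18]=3, dp[19]=3, dp[20]=3
Minimum coins for 20 = 3


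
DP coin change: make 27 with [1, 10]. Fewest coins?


dp[0]=0; dp[i]=1+min(dp[i-c] for c in coins)
...dp[22]=4, dp[23]=5, dp[24]=6, dp[25]=7, dp[26]=8, dp[27]=9
Minimum coins for 27 = 9


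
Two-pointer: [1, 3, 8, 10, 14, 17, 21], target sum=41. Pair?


Two pointers: lo=0, hi=6
No pair sums to 41


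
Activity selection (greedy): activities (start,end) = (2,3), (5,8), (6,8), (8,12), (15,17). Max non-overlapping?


Greedy: pick earliest-ending, then skip overlaps.
Selected (4 activities): [(2, 3), (5, 8), (8, 12), (15, 17)]


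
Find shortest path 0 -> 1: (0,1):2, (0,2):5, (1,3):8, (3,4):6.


Dijkstra from 0:
Distances: {0: 0, 1: 2, 2: 5, 3: 10, 4: 16}
Shortest distance to 1 = 2, path = [0, 1]


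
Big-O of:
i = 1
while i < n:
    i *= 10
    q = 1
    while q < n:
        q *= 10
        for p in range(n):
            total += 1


Per nesting level: O(log n) * O(log n) * O(n) = O(n (log n)^2)
Complexity: O(n (log n)^2)


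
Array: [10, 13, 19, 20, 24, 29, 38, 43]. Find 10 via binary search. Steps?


Search for 10:
[0,7] mid=3 arr[3]=20
[0,2] mid=1 arr[1]=13
[0,0] mid=0 arr[0]=10
Total: 3 comparisons


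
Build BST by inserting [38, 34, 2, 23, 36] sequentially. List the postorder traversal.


Root = 38; build tree by BST insertion.
Postorder traversal: [23, 2, 36, 34, 38]


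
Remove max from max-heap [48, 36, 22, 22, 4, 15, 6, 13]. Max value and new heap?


Max = 48
Replace root with last, heapify down
Resulting heap: [36, 22, 22, 13, 4, 15, 6]


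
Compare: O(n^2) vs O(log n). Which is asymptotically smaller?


logarithmic grows slower than quadratic
O(log n) is asymptotically smaller; O(n^2) grows faster


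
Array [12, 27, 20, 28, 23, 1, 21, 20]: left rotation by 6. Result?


Left rotate by 6: [21, 20, 12, 27, 20, 28, 23, 1]


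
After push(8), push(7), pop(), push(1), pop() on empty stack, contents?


push(8) -> [8]
push(7) -> [8, 7]
pop() returns 7 -> [8]
push(1) -> [8, 1]
pop() returns 1 -> [8]
Final stack (bottom to top): [8]


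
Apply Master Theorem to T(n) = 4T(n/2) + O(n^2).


a=4, b=2, c=2. log_2(4)=2 = c=2. Case 2: O(n^c log n) = O(n^2 log n)
Complexity: O(n^2 log n)


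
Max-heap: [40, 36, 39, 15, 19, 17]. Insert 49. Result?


Append 49: [40, 36, 39, 15, 19, 17, 49]
Bubble up: swap idx 6(49) with idx 2(39); swap idx 2(49) with idx 0(40)
Result: [49, 36, 40, 15, 19, 17, 39]


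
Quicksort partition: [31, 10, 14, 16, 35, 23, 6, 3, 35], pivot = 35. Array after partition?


Elements <= 35 go left of pivot.
Result: [31, 10, 14, 16, 35, 23, 6, 3, 35], pivot at index 8


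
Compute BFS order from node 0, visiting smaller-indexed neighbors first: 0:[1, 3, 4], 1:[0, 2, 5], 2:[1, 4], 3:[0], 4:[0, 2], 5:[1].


BFS queue: start with [0]
Visit order: [0, 1, 3, 4, 2, 5]


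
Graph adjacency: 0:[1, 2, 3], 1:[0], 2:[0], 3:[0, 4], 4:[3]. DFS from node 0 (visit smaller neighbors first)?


DFS stack-based: start with [0]
Visit order: [0, 1, 2, 3, 4]


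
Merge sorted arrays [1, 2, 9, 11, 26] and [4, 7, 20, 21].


Compare heads, take smaller each step.
Merged: [1, 2, 4, 7, 9, 11, 20, 21, 26]


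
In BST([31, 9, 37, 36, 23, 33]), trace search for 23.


BST root = 31
Search for 23: compare at each node
Path: [31, 9, 23]


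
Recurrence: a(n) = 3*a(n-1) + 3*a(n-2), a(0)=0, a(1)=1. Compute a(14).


Build bottom-up:
...a(12)=1924560, a(13)=7296561, a(14)=3*7296561+3*1924560=27663363


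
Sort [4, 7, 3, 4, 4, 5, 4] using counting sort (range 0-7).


Count array: [0, 0, 0, 1, 4, 1, 0, 1]
Reconstruct: [3, 4, 4, 4, 4, 5, 7]


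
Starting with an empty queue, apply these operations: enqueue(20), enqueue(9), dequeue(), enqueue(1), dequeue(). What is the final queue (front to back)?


enqueue(20) -> [20]
enqueue(9) -> [20, 9]
dequeue() returns 20 -> [9]
enqueue(1) -> [9, 1]
dequeue() returns 9 -> [1]
Final queue (front to back): [1]


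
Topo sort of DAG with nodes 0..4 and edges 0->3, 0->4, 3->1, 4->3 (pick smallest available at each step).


Kahn's algorithm, process smallest node first
Order: [0, 2, 4, 3, 1]


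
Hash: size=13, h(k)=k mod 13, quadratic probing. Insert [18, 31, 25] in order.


Insertions: 18->slot 5; 31->slot 6; 25->slot 12
Table: [None, None, None, None, None, 18, 31, None, None, None, None, None, 25]


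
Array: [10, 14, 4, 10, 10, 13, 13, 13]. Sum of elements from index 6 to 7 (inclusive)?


Prefix sums: [0, 10, 24, 28, 38, 48, 61, 74, 87]
Sum[6..7] = prefix[8] - prefix[6] = 87 - 61 = 26


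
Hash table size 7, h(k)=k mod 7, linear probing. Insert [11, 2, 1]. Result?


Insertions: 11->slot 4; 2->slot 2; 1->slot 1
Table: [None, 1, 2, None, 11, None, None]


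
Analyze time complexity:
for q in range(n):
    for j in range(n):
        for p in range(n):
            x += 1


Per nesting level: O(n) * O(n) * O(n) = O(n^3)
Complexity: O(n^3)


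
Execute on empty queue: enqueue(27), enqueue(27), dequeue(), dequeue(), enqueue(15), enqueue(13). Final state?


enqueue(27) -> [27]
enqueue(27) -> [27, 27]
dequeue() returns 27 -> [27]
dequeue() returns 27 -> []
enqueue(15) -> [15]
enqueue(13) -> [15, 13]
Final queue (front to back): [15, 13]


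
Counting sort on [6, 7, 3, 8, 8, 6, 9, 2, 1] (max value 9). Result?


Count array: [0, 1, 1, 1, 0, 0, 2, 1, 2, 1]
Reconstruct: [1, 2, 3, 6, 6, 7, 8, 8, 9]


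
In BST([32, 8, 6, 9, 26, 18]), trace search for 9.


BST root = 32
Search for 9: compare at each node
Path: [32, 8, 9]


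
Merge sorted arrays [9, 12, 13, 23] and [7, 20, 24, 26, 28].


Compare heads, take smaller each step.
Merged: [7, 9, 12, 13, 20, 23, 24, 26, 28]


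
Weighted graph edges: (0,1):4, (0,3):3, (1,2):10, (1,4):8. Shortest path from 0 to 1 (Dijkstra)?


Dijkstra from 0:
Distances: {0: 0, 1: 4, 2: 14, 3: 3, 4: 12}
Shortest distance to 1 = 4, path = [0, 1]


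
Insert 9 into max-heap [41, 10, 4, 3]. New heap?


Append 9: [41, 10, 4, 3, 9]
Bubble up: no swaps needed
Result: [41, 10, 4, 3, 9]


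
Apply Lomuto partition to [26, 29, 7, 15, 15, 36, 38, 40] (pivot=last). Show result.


Elements <= 40 go left of pivot.
Result: [26, 29, 7, 15, 15, 36, 38, 40], pivot at index 7


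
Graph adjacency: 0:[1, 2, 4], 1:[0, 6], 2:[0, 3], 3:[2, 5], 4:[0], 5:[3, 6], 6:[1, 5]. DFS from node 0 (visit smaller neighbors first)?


DFS stack-based: start with [0]
Visit order: [0, 1, 6, 5, 3, 2, 4]


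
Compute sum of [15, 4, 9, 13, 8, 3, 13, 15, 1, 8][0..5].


Prefix sums: [0, 15, 19, 28, 41, 49, 52, 65, 80, 81, 89]
Sum[0..5] = prefix[6] - prefix[0] = 52 - 0 = 52


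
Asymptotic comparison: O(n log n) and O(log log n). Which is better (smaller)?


double-logarithmic grows slower than linearithmic
O(log log n) is asymptotically smaller; O(n log n) grows faster


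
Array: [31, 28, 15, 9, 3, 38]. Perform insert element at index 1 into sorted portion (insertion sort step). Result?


After one pass: [28, 31, 15, 9, 3, 38]


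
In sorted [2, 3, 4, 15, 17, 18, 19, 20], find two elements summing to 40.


Two pointers: lo=0, hi=7
No pair sums to 40


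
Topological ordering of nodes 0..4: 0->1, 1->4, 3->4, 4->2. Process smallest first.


Kahn's algorithm, process smallest node first
Order: [0, 1, 3, 4, 2]


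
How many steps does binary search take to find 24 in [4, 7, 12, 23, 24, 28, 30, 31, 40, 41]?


Search for 24:
[0,9] mid=4 arr[4]=24
Total: 1 comparisons


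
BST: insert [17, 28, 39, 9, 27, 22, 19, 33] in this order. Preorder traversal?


Root = 17; build tree by BST insertion.
Preorder traversal: [17, 9, 28, 27, 22, 19, 39, 33]


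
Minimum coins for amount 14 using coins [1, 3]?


dp[0]=0; dp[i]=1+min(dp[i-c] for c in coins)
...dp[9]=3, dp[10]=4, dp[11]=5, dp[12]=4, dp[13]=5, dp[14]=6
Minimum coins for 14 = 6


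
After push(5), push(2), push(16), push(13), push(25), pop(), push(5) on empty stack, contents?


push(5) -> [5]
push(2) -> [5, 2]
push(16) -> [5, 2, 16]
push(13) -> [5, 2, 16, 13]
push(25) -> [5, 2, 16, 13, 25]
pop() returns 25 -> [5, 2, 16, 13]
push(5) -> [5, 2, 16, 13, 5]
Final stack (bottom to top): [5, 2, 16, 13, 5]


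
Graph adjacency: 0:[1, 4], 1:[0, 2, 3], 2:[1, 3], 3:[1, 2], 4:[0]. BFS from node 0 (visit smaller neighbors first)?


BFS queue: start with [0]
Visit order: [0, 1, 4, 2, 3]


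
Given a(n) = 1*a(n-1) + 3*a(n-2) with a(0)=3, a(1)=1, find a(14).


Build bottom-up:
...a(12)=30307, a(13)=69649, a(14)=1*69649+3*30307=160570


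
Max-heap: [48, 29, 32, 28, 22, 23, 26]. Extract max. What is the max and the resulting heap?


Max = 48
Replace root with last, heapify down
Resulting heap: [32, 29, 26, 28, 22, 23]


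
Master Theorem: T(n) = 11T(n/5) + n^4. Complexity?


a=11, b=5, c=4. log_5(11)=1.490 < c=4. Case 3: O(n^c) = O(n^4)
Complexity: O(n^4)


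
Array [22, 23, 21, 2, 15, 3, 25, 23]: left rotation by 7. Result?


Left rotate by 7: [23, 22, 23, 21, 2, 15, 3, 25]


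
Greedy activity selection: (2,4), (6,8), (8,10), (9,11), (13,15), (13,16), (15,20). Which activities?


Greedy: pick earliest-ending, then skip overlaps.
Selected (5 activities): [(2, 4), (6, 8), (8, 10), (13, 15), (15, 20)]


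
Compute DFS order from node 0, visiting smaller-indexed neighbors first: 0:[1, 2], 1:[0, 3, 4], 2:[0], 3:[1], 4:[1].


DFS stack-based: start with [0]
Visit order: [0, 1, 3, 4, 2]


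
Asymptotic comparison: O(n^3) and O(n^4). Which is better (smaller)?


cubic grows slower than quartic
O(n^3) is asymptotically smaller; O(n^4) grows faster


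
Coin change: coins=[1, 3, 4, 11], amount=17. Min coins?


dp[0]=0; dp[i]=1+min(dp[i-c] for c in coins)
...dp[12]=2, dp[13]=3, dp[14]=2, dp[15]=2, dp[16]=3, dp[17]=3
Minimum coins for 17 = 3


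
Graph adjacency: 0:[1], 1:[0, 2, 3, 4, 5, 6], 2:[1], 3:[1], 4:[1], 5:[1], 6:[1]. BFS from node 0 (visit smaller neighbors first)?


BFS queue: start with [0]
Visit order: [0, 1, 2, 3, 4, 5, 6]


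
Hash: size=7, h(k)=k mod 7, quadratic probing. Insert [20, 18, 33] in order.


Insertions: 20->slot 6; 18->slot 4; 33->slot 5
Table: [None, None, None, None, 18, 33, 20]


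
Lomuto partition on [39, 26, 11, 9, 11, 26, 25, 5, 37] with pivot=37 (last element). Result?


Elements <= 37 go left of pivot.
Result: [26, 11, 9, 11, 26, 25, 5, 37, 39], pivot at index 7


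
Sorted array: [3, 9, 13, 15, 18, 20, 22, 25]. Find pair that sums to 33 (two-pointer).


Two pointers: lo=0, hi=7
Found pair: (13, 20) summing to 33


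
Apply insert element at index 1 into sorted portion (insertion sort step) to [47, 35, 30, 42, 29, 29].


After one pass: [35, 47, 30, 42, 29, 29]


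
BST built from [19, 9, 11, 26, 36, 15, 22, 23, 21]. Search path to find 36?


BST root = 19
Search for 36: compare at each node
Path: [19, 26, 36]


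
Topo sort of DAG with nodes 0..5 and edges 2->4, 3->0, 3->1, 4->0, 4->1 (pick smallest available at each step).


Kahn's algorithm, process smallest node first
Order: [2, 3, 4, 0, 1, 5]


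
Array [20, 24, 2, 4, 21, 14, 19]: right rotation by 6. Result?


Right rotate by 6: [24, 2, 4, 21, 14, 19, 20]


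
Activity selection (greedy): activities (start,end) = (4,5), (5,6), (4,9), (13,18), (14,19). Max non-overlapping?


Greedy: pick earliest-ending, then skip overlaps.
Selected (3 activities): [(4, 5), (5, 6), (13, 18)]


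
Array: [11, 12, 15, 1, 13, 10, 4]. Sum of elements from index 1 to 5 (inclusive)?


Prefix sums: [0, 11, 23, 38, 39, 52, 62, 66]
Sum[1..5] = prefix[6] - prefix[1] = 62 - 11 = 51


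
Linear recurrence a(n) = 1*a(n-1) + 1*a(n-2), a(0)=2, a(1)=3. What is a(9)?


Build bottom-up:
...a(7)=55, a(8)=89, a(9)=1*89+1*55=144


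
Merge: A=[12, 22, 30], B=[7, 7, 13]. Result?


Compare heads, take smaller each step.
Merged: [7, 7, 12, 13, 22, 30]


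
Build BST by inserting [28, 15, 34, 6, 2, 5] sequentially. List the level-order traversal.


Root = 28; build tree by BST insertion.
Level-Order traversal: [28, 15, 34, 6, 2, 5]


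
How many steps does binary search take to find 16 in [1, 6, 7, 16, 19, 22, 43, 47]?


Search for 16:
[0,7] mid=3 arr[3]=16
Total: 1 comparisons


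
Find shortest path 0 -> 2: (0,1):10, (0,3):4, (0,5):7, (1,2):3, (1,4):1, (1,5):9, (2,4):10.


Dijkstra from 0:
Distances: {0: 0, 1: 10, 2: 13, 3: 4, 4: 11, 5: 7}
Shortest distance to 2 = 13, path = [0, 1, 2]


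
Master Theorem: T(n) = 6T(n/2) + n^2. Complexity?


a=6, b=2, c=2. log_2(6)=2.585 > c=2. Case 1: O(n^log_b(a)) = O(n^2.585)
Complexity: O(n^2.585)


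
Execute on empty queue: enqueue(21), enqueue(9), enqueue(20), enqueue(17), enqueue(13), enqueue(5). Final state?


enqueue(21) -> [21]
enqueue(9) -> [21, 9]
enqueue(20) -> [21, 9, 20]
enqueue(17) -> [21, 9, 20, 17]
enqueue(13) -> [21, 9, 20, 17, 13]
enqueue(5) -> [21, 9, 20, 17, 13, 5]
Final queue (front to back): [21, 9, 20, 17, 13, 5]


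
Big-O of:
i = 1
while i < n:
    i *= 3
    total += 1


Per nesting level: O(log n) = O(log n)
Complexity: O(log n)


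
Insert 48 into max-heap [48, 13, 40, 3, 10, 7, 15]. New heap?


Append 48: [48, 13, 40, 3, 10, 7, 15, 48]
Bubble up: swap idx 7(48) with idx 3(3); swap idx 3(48) with idx 1(13)
Result: [48, 48, 40, 13, 10, 7, 15, 3]


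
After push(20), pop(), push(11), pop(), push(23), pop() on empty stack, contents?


push(20) -> [20]
pop() returns 20 -> []
push(11) -> [11]
pop() returns 11 -> []
push(23) -> [23]
pop() returns 23 -> []
Final stack (bottom to top): []


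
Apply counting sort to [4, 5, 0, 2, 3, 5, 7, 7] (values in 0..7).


Count array: [1, 0, 1, 1, 1, 2, 0, 2]
Reconstruct: [0, 2, 3, 4, 5, 5, 7, 7]


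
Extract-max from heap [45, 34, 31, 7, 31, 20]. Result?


Max = 45
Replace root with last, heapify down
Resulting heap: [34, 31, 31, 7, 20]


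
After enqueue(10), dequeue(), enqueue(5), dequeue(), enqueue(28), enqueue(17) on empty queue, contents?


enqueue(10) -> [10]
dequeue() returns 10 -> []
enqueue(5) -> [5]
dequeue() returns 5 -> []
enqueue(28) -> [28]
enqueue(17) -> [28, 17]
Final queue (front to back): [28, 17]


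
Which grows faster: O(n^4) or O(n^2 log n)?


n^2 log n grows slower than quartic
O(n^2 log n) is asymptotically smaller; O(n^4) grows faster


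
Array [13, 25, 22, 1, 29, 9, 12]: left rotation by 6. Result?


Left rotate by 6: [12, 13, 25, 22, 1, 29, 9]


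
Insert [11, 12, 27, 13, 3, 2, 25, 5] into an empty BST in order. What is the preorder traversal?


Root = 11; build tree by BST insertion.
Preorder traversal: [11, 3, 2, 5, 12, 27, 13, 25]


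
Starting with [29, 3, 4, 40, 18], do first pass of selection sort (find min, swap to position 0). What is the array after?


After one pass: [3, 29, 4, 40, 18]


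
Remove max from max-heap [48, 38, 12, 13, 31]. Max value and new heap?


Max = 48
Replace root with last, heapify down
Resulting heap: [38, 31, 12, 13]


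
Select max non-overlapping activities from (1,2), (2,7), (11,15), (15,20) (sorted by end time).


Greedy: pick earliest-ending, then skip overlaps.
Selected (4 activities): [(1, 2), (2, 7), (11, 15), (15, 20)]


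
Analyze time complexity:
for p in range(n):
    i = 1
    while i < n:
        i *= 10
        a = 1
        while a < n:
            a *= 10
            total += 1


Per nesting level: O(n) * O(log n) * O(log n) = O(n (log n)^2)
Complexity: O(n (log n)^2)


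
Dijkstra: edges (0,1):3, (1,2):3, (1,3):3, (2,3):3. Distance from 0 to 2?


Dijkstra from 0:
Distances: {0: 0, 1: 3, 2: 6, 3: 6}
Shortest distance to 2 = 6, path = [0, 1, 2]


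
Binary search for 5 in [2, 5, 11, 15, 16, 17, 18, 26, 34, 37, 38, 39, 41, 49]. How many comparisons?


Search for 5:
[0,13] mid=6 arr[6]=18
[0,5] mid=2 arr[2]=11
[0,1] mid=0 arr[0]=2
[1,1] mid=1 arr[1]=5
Total: 4 comparisons


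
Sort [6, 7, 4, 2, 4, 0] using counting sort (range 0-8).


Count array: [1, 0, 1, 0, 2, 0, 1, 1, 0]
Reconstruct: [0, 2, 4, 4, 6, 7]


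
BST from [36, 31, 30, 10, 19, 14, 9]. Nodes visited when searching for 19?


BST root = 36
Search for 19: compare at each node
Path: [36, 31, 30, 10, 19]


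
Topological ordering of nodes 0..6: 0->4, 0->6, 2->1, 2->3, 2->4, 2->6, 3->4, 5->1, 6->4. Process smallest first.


Kahn's algorithm, process smallest node first
Order: [0, 2, 3, 5, 1, 6, 4]


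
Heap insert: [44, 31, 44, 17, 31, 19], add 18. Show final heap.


Append 18: [44, 31, 44, 17, 31, 19, 18]
Bubble up: no swaps needed
Result: [44, 31, 44, 17, 31, 19, 18]


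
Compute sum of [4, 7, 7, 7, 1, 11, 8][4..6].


Prefix sums: [0, 4, 11, 18, 25, 26, 37, 45]
Sum[4..6] = prefix[7] - prefix[4] = 45 - 25 = 20


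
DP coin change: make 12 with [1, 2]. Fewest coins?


dp[0]=0; dp[i]=1+min(dp[i-c] for c in coins)
...dp[7]=4, dp[8]=4, dp[9]=5, dp[10]=5, dp[11]=6, dp[12]=6
Minimum coins for 12 = 6


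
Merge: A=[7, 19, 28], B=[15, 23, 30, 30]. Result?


Compare heads, take smaller each step.
Merged: [7, 15, 19, 23, 28, 30, 30]


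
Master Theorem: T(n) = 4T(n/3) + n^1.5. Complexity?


a=4, b=3, c=1.5. log_3(4)=1.262 < c=1.5. Case 3: O(n^c) = O(n^1.500)
Complexity: O(n^1.500)


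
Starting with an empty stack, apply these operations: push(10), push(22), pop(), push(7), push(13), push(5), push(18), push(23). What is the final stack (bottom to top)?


push(10) -> [10]
push(22) -> [10, 22]
pop() returns 22 -> [10]
push(7) -> [10, 7]
push(13) -> [10, 7, 13]
push(5) -> [10, 7, 13, 5]
push(18) -> [10, 7, 13, 5, 18]
push(23) -> [10, 7, 13, 5, 18, 23]
Final stack (bottom to top): [10, 7, 13, 5, 18, 23]


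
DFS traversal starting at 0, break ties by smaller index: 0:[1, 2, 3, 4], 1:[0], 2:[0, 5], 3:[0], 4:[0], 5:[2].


DFS stack-based: start with [0]
Visit order: [0, 1, 2, 5, 3, 4]


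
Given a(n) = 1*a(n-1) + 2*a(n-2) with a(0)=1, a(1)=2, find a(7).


Build bottom-up:
...a(5)=32, a(6)=64, a(7)=1*64+2*32=128


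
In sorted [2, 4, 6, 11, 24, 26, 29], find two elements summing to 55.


Two pointers: lo=0, hi=6
Found pair: (26, 29) summing to 55


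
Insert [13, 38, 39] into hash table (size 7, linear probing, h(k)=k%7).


Insertions: 13->slot 6; 38->slot 3; 39->slot 4
Table: [None, None, None, 38, 39, None, 13]


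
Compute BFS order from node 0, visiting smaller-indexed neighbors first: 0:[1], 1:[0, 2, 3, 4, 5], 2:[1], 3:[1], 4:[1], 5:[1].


BFS queue: start with [0]
Visit order: [0, 1, 2, 3, 4, 5]


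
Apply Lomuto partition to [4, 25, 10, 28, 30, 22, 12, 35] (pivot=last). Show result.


Elements <= 35 go left of pivot.
Result: [4, 25, 10, 28, 30, 22, 12, 35], pivot at index 7


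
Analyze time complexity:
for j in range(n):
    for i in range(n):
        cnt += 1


Per nesting level: O(n) * O(n) = O(n^2)
Complexity: O(n^2)


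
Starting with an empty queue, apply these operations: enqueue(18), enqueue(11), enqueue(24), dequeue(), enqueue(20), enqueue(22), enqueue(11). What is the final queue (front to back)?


enqueue(18) -> [18]
enqueue(11) -> [18, 11]
enqueue(24) -> [18, 11, 24]
dequeue() returns 18 -> [11, 24]
enqueue(20) -> [11, 24, 20]
enqueue(22) -> [11, 24, 20, 22]
enqueue(11) -> [11, 24, 20, 22, 11]
Final queue (front to back): [11, 24, 20, 22, 11]


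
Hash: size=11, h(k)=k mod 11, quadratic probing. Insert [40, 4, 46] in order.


Insertions: 40->slot 7; 4->slot 4; 46->slot 2
Table: [None, None, 46, None, 4, None, None, 40, None, None, None]


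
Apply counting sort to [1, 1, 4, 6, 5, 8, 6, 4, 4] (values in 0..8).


Count array: [0, 2, 0, 0, 3, 1, 2, 0, 1]
Reconstruct: [1, 1, 4, 4, 4, 5, 6, 6, 8]


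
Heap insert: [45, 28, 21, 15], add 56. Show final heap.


Append 56: [45, 28, 21, 15, 56]
Bubble up: swap idx 4(56) with idx 1(28); swap idx 1(56) with idx 0(45)
Result: [56, 45, 21, 15, 28]


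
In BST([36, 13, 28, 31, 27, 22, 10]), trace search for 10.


BST root = 36
Search for 10: compare at each node
Path: [36, 13, 10]


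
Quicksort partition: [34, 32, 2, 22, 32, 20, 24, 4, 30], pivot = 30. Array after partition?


Elements <= 30 go left of pivot.
Result: [2, 22, 20, 24, 4, 30, 32, 32, 34], pivot at index 5


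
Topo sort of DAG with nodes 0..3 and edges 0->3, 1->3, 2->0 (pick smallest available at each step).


Kahn's algorithm, process smallest node first
Order: [1, 2, 0, 3]


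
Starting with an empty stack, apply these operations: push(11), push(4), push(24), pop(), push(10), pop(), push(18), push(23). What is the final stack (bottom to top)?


push(11) -> [11]
push(4) -> [11, 4]
push(24) -> [11, 4, 24]
pop() returns 24 -> [11, 4]
push(10) -> [11, 4, 10]
pop() returns 10 -> [11, 4]
push(18) -> [11, 4, 18]
push(23) -> [11, 4, 18, 23]
Final stack (bottom to top): [11, 4, 18, 23]


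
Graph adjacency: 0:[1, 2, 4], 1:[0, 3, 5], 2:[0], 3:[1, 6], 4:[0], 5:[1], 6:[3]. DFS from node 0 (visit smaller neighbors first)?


DFS stack-based: start with [0]
Visit order: [0, 1, 3, 6, 5, 2, 4]


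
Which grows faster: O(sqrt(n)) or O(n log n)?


sublinear grows slower than linearithmic
O(sqrt(n)) is asymptotically smaller; O(n log n) grows faster


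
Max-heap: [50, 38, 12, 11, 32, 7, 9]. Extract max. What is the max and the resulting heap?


Max = 50
Replace root with last, heapify down
Resulting heap: [38, 32, 12, 11, 9, 7]


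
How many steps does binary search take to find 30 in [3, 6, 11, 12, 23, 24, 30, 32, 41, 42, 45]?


Search for 30:
[0,10] mid=5 arr[5]=24
[6,10] mid=8 arr[8]=41
[6,7] mid=6 arr[6]=30
Total: 3 comparisons


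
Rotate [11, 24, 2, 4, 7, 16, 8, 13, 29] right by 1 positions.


Right rotate by 1: [29, 11, 24, 2, 4, 7, 16, 8, 13]


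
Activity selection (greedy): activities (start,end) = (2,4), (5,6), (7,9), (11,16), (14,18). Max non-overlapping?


Greedy: pick earliest-ending, then skip overlaps.
Selected (4 activities): [(2, 4), (5, 6), (7, 9), (11, 16)]


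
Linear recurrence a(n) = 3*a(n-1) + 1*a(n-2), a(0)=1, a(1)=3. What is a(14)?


Build bottom-up:
...a(12)=1543321, a(13)=5097243, a(14)=3*5097243+1*1543321=16835050


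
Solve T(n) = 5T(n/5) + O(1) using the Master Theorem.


a=5, b=5, c=0. log_5(5)=1 > c=0. Case 1: O(n^log_b(a)) = O(n)
Complexity: O(n)


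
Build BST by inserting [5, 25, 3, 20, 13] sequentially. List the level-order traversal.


Root = 5; build tree by BST insertion.
Level-Order traversal: [5, 3, 25, 20, 13]


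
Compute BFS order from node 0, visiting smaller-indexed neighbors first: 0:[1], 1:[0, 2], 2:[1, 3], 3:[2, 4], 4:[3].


BFS queue: start with [0]
Visit order: [0, 1, 2, 3, 4]


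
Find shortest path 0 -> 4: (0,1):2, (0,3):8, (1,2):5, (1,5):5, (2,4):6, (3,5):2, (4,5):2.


Dijkstra from 0:
Distances: {0: 0, 1: 2, 2: 7, 3: 8, 4: 9, 5: 7}
Shortest distance to 4 = 9, path = [0, 1, 5, 4]


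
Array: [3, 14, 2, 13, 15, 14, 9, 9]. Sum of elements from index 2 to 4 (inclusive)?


Prefix sums: [0, 3, 17, 19, 32, 47, 61, 70, 79]
Sum[2..4] = prefix[5] - prefix[2] = 47 - 17 = 30


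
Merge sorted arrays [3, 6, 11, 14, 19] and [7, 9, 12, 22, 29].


Compare heads, take smaller each step.
Merged: [3, 6, 7, 9, 11, 12, 14, 19, 22, 29]


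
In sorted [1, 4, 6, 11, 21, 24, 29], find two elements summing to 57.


Two pointers: lo=0, hi=6
No pair sums to 57


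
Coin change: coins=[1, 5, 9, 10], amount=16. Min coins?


dp[0]=0; dp[i]=1+min(dp[i-c] for c in coins)
...dp[11]=2, dp[12]=3, dp[13]=4, dp[14]=2, dp[15]=2, dp[16]=3
Minimum coins for 16 = 3


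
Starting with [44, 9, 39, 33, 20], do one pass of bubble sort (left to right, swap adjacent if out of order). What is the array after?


After one pass: [9, 39, 33, 20, 44]


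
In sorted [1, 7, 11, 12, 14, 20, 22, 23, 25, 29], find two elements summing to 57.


Two pointers: lo=0, hi=9
No pair sums to 57


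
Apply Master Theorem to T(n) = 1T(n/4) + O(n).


a=1, b=4, c=1. log_4(1)=0 < c=1. Case 3: O(n^c) = O(n)
Complexity: O(n)


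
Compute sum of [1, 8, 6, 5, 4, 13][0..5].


Prefix sums: [0, 1, 9, 15, 20, 24, 37]
Sum[0..5] = prefix[6] - prefix[0] = 37 - 0 = 37


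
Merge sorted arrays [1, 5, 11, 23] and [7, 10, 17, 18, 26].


Compare heads, take smaller each step.
Merged: [1, 5, 7, 10, 11, 17, 18, 23, 26]


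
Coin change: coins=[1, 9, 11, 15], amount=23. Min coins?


dp[0]=0; dp[i]=1+min(dp[i-c] for c in coins)
...dp[18]=2, dp[19]=3, dp[20]=2, dp[21]=3, dp[22]=2, dp[23]=3
Minimum coins for 23 = 3


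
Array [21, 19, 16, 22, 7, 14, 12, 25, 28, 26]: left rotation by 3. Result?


Left rotate by 3: [22, 7, 14, 12, 25, 28, 26, 21, 19, 16]


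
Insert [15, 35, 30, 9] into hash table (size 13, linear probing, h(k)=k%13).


Insertions: 15->slot 2; 35->slot 9; 30->slot 4; 9->slot 10
Table: [None, None, 15, None, 30, None, None, None, None, 35, 9, None, None]


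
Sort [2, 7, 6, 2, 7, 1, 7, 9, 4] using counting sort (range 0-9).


Count array: [0, 1, 2, 0, 1, 0, 1, 3, 0, 1]
Reconstruct: [1, 2, 2, 4, 6, 7, 7, 7, 9]


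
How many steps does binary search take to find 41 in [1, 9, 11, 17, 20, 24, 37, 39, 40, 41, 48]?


Search for 41:
[0,10] mid=5 arr[5]=24
[6,10] mid=8 arr[8]=40
[9,10] mid=9 arr[9]=41
Total: 3 comparisons


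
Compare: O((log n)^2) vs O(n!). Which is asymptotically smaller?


polylogarithmic grows slower than factorial
O((log n)^2) is asymptotically smaller; O(n!) grows faster


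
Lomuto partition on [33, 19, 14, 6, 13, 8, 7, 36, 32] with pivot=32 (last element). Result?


Elements <= 32 go left of pivot.
Result: [19, 14, 6, 13, 8, 7, 32, 36, 33], pivot at index 6


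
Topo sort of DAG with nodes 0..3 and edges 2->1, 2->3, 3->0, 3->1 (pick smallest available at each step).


Kahn's algorithm, process smallest node first
Order: [2, 3, 0, 1]


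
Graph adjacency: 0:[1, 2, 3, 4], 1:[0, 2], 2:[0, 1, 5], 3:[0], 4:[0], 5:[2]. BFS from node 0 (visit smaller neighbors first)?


BFS queue: start with [0]
Visit order: [0, 1, 2, 3, 4, 5]


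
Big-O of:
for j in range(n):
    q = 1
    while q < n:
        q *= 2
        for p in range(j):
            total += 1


Per nesting level: O(n) * O(log n) * O(n) [triangular over j] = O(n^2 log n)
Complexity: O(n^2 log n)


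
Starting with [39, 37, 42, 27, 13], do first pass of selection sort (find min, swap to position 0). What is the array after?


After one pass: [13, 37, 42, 27, 39]


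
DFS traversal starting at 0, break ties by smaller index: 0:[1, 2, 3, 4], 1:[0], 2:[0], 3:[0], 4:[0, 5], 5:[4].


DFS stack-based: start with [0]
Visit order: [0, 1, 2, 3, 4, 5]


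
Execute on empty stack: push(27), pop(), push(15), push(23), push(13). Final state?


push(27) -> [27]
pop() returns 27 -> []
push(15) -> [15]
push(23) -> [15, 23]
push(13) -> [15, 23, 13]
Final stack (bottom to top): [15, 23, 13]


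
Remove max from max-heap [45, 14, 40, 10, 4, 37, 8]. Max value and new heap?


Max = 45
Replace root with last, heapify down
Resulting heap: [40, 14, 37, 10, 4, 8]


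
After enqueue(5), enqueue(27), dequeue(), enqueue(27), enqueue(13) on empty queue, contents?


enqueue(5) -> [5]
enqueue(27) -> [5, 27]
dequeue() returns 5 -> [27]
enqueue(27) -> [27, 27]
enqueue(13) -> [27, 27, 13]
Final queue (front to back): [27, 27, 13]


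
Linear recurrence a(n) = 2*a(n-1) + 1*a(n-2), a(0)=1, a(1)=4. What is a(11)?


Build bottom-up:
...a(9)=4348, a(10)=10497, a(11)=2*10497+1*4348=25342


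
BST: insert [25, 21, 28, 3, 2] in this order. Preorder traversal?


Root = 25; build tree by BST insertion.
Preorder traversal: [25, 21, 3, 2, 28]


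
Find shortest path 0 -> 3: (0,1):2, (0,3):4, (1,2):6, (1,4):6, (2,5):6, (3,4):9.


Dijkstra from 0:
Distances: {0: 0, 1: 2, 2: 8, 3: 4, 4: 8, 5: 14}
Shortest distance to 3 = 4, path = [0, 3]


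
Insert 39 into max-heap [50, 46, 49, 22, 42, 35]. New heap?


Append 39: [50, 46, 49, 22, 42, 35, 39]
Bubble up: no swaps needed
Result: [50, 46, 49, 22, 42, 35, 39]


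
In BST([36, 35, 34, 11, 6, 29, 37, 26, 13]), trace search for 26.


BST root = 36
Search for 26: compare at each node
Path: [36, 35, 34, 11, 29, 26]


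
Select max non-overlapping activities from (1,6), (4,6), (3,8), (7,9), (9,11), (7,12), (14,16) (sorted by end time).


Greedy: pick earliest-ending, then skip overlaps.
Selected (4 activities): [(1, 6), (7, 9), (9, 11), (14, 16)]


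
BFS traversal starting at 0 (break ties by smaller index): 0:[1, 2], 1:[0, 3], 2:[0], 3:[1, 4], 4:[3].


BFS queue: start with [0]
Visit order: [0, 1, 2, 3, 4]


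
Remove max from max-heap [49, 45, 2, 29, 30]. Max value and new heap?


Max = 49
Replace root with last, heapify down
Resulting heap: [45, 30, 2, 29]


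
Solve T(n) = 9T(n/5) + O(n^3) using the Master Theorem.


a=9, b=5, c=3. log_5(9)=1.365 < c=3. Case 3: O(n^c) = O(n^3)
Complexity: O(n^3)


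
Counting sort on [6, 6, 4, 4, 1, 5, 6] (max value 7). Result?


Count array: [0, 1, 0, 0, 2, 1, 3, 0]
Reconstruct: [1, 4, 4, 5, 6, 6, 6]


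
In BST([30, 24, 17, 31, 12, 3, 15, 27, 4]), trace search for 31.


BST root = 30
Search for 31: compare at each node
Path: [30, 31]


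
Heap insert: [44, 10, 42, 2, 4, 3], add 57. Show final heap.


Append 57: [44, 10, 42, 2, 4, 3, 57]
Bubble up: swap idx 6(57) with idx 2(42); swap idx 2(57) with idx 0(44)
Result: [57, 10, 44, 2, 4, 3, 42]


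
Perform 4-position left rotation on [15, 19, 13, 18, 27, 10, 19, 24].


Left rotate by 4: [27, 10, 19, 24, 15, 19, 13, 18]


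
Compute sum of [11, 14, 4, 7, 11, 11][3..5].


Prefix sums: [0, 11, 25, 29, 36, 47, 58]
Sum[3..5] = prefix[6] - prefix[3] = 58 - 29 = 29


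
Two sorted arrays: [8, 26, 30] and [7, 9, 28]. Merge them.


Compare heads, take smaller each step.
Merged: [7, 8, 9, 26, 28, 30]


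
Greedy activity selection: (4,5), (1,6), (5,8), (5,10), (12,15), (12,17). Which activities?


Greedy: pick earliest-ending, then skip overlaps.
Selected (3 activities): [(4, 5), (5, 8), (12, 15)]


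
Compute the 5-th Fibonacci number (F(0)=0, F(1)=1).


F(n)=F(n-1)+F(n-2)
...F(3)=2, F(4)=3, F(5)=5


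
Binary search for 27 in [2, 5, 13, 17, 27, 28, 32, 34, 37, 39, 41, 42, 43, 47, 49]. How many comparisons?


Search for 27:
[0,14] mid=7 arr[7]=34
[0,6] mid=3 arr[3]=17
[4,6] mid=5 arr[5]=28
[4,4] mid=4 arr[4]=27
Total: 4 comparisons


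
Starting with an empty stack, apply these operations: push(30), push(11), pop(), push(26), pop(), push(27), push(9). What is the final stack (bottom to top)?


push(30) -> [30]
push(11) -> [30, 11]
pop() returns 11 -> [30]
push(26) -> [30, 26]
pop() returns 26 -> [30]
push(27) -> [30, 27]
push(9) -> [30, 27, 9]
Final stack (bottom to top): [30, 27, 9]


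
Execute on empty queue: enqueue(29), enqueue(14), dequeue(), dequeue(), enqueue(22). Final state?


enqueue(29) -> [29]
enqueue(14) -> [29, 14]
dequeue() returns 29 -> [14]
dequeue() returns 14 -> []
enqueue(22) -> [22]
Final queue (front to back): [22]


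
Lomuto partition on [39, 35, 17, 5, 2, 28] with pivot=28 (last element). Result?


Elements <= 28 go left of pivot.
Result: [17, 5, 2, 28, 39, 35], pivot at index 3


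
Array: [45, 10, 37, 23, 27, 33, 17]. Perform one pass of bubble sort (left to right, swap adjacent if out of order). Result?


After one pass: [10, 37, 23, 27, 33, 17, 45]


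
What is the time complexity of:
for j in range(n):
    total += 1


Per nesting level: O(n) = O(n)
Complexity: O(n)


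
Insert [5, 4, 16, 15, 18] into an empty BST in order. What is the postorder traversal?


Root = 5; build tree by BST insertion.
Postorder traversal: [4, 15, 18, 16, 5]


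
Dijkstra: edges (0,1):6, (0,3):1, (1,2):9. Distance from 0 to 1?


Dijkstra from 0:
Distances: {0: 0, 1: 6, 2: 15, 3: 1}
Shortest distance to 1 = 6, path = [0, 1]


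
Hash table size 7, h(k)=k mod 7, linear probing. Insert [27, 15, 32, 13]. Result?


Insertions: 27->slot 6; 15->slot 1; 32->slot 4; 13->slot 0
Table: [13, 15, None, None, 32, None, 27]


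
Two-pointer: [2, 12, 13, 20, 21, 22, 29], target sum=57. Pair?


Two pointers: lo=0, hi=6
No pair sums to 57


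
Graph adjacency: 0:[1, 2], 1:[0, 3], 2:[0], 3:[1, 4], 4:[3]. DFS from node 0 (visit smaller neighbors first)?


DFS stack-based: start with [0]
Visit order: [0, 1, 3, 4, 2]


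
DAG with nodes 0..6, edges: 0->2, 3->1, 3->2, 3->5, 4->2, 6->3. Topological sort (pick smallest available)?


Kahn's algorithm, process smallest node first
Order: [0, 4, 6, 3, 1, 2, 5]


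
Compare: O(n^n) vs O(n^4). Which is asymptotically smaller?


quartic grows slower than n^n
O(n^4) is asymptotically smaller; O(n^n) grows faster


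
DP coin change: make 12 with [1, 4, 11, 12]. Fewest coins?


dp[0]=0; dp[i]=1+min(dp[i-c] for c in coins)
...dp[7]=4, dp[8]=2, dp[9]=3, dp[10]=4, dp[11]=1, dp[12]=1
Minimum coins for 12 = 1


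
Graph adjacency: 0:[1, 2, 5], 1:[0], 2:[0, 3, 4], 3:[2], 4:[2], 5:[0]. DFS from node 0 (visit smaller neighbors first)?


DFS stack-based: start with [0]
Visit order: [0, 1, 2, 3, 4, 5]


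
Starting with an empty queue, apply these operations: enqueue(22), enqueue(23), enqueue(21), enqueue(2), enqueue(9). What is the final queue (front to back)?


enqueue(22) -> [22]
enqueue(23) -> [22, 23]
enqueue(21) -> [22, 23, 21]
enqueue(2) -> [22, 23, 21, 2]
enqueue(9) -> [22, 23, 21, 2, 9]
Final queue (front to back): [22, 23, 21, 2, 9]


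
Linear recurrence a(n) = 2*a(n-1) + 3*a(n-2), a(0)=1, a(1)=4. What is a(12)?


Build bottom-up:
...a(10)=73811, a(11)=221434, a(12)=2*221434+3*73811=664301


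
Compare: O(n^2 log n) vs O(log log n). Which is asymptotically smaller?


double-logarithmic grows slower than n^2 log n
O(log log n) is asymptotically smaller; O(n^2 log n) grows faster


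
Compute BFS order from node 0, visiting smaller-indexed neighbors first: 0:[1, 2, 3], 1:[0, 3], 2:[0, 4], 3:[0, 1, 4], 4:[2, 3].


BFS queue: start with [0]
Visit order: [0, 1, 2, 3, 4]


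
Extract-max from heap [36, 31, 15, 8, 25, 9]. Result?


Max = 36
Replace root with last, heapify down
Resulting heap: [31, 25, 15, 8, 9]


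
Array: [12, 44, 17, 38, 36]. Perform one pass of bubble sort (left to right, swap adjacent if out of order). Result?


After one pass: [12, 17, 38, 36, 44]


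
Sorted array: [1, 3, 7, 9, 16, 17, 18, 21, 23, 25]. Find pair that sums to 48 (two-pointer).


Two pointers: lo=0, hi=9
Found pair: (23, 25) summing to 48


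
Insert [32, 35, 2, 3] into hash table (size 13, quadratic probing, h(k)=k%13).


Insertions: 32->slot 6; 35->slot 9; 2->slot 2; 3->slot 3
Table: [None, None, 2, 3, None, None, 32, None, None, 35, None, None, None]


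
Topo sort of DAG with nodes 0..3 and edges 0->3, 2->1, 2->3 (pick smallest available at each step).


Kahn's algorithm, process smallest node first
Order: [0, 2, 1, 3]


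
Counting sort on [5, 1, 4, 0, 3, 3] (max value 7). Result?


Count array: [1, 1, 0, 2, 1, 1, 0, 0]
Reconstruct: [0, 1, 3, 3, 4, 5]


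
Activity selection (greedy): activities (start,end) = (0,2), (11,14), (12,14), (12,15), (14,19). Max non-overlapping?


Greedy: pick earliest-ending, then skip overlaps.
Selected (3 activities): [(0, 2), (11, 14), (14, 19)]


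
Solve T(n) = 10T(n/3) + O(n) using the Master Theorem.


a=10, b=3, c=1. log_3(10)=2.096 > c=1. Case 1: O(n^log_b(a)) = O(n^2.096)
Complexity: O(n^2.096)


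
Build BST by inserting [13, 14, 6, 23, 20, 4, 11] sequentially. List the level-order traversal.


Root = 13; build tree by BST insertion.
Level-Order traversal: [13, 6, 14, 4, 11, 23, 20]


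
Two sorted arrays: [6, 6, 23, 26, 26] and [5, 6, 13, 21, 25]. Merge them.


Compare heads, take smaller each step.
Merged: [5, 6, 6, 6, 13, 21, 23, 25, 26, 26]


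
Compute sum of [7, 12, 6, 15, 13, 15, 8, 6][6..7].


Prefix sums: [0, 7, 19, 25, 40, 53, 68, 76, 82]
Sum[6..7] = prefix[8] - prefix[6] = 82 - 68 = 14


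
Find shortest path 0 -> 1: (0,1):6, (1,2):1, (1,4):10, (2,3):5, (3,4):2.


Dijkstra from 0:
Distances: {0: 0, 1: 6, 2: 7, 3: 12, 4: 14}
Shortest distance to 1 = 6, path = [0, 1]


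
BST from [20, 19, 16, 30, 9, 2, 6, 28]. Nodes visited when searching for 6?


BST root = 20
Search for 6: compare at each node
Path: [20, 19, 16, 9, 2, 6]


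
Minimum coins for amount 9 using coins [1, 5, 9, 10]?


dp[0]=0; dp[i]=1+min(dp[i-c] for c in coins)
...dp[4]=4, dp[5]=1, dp[6]=2, dp[7]=3, dp[8]=4, dp[9]=1
Minimum coins for 9 = 1


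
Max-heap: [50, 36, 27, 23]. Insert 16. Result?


Append 16: [50, 36, 27, 23, 16]
Bubble up: no swaps needed
Result: [50, 36, 27, 23, 16]


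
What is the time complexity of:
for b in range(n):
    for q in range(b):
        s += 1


Per nesting level: O(n) * O(n) [triangular over b] = O(n^2)
Complexity: O(n^2)


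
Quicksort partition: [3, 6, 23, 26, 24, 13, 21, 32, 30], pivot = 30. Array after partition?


Elements <= 30 go left of pivot.
Result: [3, 6, 23, 26, 24, 13, 21, 30, 32], pivot at index 7


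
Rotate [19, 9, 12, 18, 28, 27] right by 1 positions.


Right rotate by 1: [27, 19, 9, 12, 18, 28]


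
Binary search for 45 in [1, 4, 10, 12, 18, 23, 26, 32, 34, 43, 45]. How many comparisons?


Search for 45:
[0,10] mid=5 arr[5]=23
[6,10] mid=8 arr[8]=34
[9,10] mid=9 arr[9]=43
[10,10] mid=10 arr[10]=45
Total: 4 comparisons


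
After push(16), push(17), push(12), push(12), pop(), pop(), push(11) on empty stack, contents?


push(16) -> [16]
push(17) -> [16, 17]
push(12) -> [16, 17, 12]
push(12) -> [16, 17, 12, 12]
pop() returns 12 -> [16, 17, 12]
pop() returns 12 -> [16, 17]
push(11) -> [16, 17, 11]
Final stack (bottom to top): [16, 17, 11]


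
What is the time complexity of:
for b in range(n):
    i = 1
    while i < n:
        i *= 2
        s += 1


Per nesting level: O(n) * O(log n) = O(n log n)
Complexity: O(n log n)


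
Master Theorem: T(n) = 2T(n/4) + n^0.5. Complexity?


a=2, b=4, c=0.5. log_4(2)=0.5 = c=0.5. Case 2: O(n^c log n) = O(sqrt(n) log n)
Complexity: O(sqrt(n) log n)


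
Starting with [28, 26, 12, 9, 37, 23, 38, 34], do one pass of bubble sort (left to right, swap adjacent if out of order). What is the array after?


After one pass: [26, 12, 9, 28, 23, 37, 34, 38]


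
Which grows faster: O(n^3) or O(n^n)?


cubic grows slower than n^n
O(n^3) is asymptotically smaller; O(n^n) grows faster
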